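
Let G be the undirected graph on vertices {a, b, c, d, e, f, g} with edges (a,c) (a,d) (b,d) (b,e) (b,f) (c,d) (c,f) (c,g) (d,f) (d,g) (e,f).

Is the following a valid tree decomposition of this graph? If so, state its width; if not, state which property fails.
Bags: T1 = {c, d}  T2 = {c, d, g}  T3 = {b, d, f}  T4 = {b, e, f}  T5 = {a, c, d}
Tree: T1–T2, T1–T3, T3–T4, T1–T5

No — edge (f,c) lies in no bag.

A tree decomposition must satisfy three properties: every vertex lies in some bag; for every edge, both endpoints lie together in some bag; and for every vertex, the bags containing it form a connected subtree. Here edge (f,c) lies in no bag, so the decomposition is invalid.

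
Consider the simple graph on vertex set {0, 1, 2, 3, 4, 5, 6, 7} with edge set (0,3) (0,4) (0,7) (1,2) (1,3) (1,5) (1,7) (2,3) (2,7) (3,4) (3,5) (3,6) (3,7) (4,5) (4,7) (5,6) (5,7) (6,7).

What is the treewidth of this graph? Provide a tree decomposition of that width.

Treewidth 3.
One such decomposition:
Bags: B1 = {1, 3, 5, 7}  B2 = {3, 4, 5, 7}  B3 = {0, 3, 4, 7}  B4 = {1, 2, 3, 7}  B5 = {3, 5, 6, 7}
Tree: B1–B2, B2–B3, B1–B4, B2–B5

Each bag holds 4 vertices, so the decomposition has width 3, which upper-bounds the treewidth. For the lower bound, the 4 vertices {0, 3, 4, 7} are pairwise adjacent, and any tree decomposition puts a clique entirely inside one bag — forcing width ≥ 3. Hence tw(G) = 3 exactly.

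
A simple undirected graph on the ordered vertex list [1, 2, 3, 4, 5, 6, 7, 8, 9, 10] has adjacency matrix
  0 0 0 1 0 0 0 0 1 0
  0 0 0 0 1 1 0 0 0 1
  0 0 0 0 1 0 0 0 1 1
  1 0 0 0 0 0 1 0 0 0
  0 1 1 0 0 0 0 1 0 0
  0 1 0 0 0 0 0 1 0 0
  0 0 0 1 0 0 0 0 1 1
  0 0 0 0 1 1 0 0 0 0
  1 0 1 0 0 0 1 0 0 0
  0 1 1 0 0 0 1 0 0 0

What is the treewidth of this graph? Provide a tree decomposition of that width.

Each bag holds 3 vertices, so the decomposition has width 2, which upper-bounds the treewidth. Since 6–8–5–2–6 is a cycle in G, G is not acyclic. Forests are exactly the graphs of treewidth ≤ 1, so tw(G) ≥ 2. Therefore the treewidth is 2.

Treewidth 2.
Bags: B1 = {2, 6, 8}  B2 = {2, 5, 8}  B3 = {2, 5, 10}  B4 = {3, 5, 10}  B5 = {3, 7, 10}  B6 = {3, 7, 9}  B7 = {4, 7, 9}  B8 = {1, 4, 9}
Tree: B1–B2, B2–B3, B3–B4, B4–B5, B5–B6, B6–B7, B7–B8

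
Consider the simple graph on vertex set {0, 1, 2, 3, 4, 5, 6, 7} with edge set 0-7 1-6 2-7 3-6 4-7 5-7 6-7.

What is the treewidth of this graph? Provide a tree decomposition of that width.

Each bag holds 2 vertices, so the decomposition has width 1, which upper-bounds the treewidth. Any graph with an edge has treewidth ≥ 1, and G has the edge 0–7. Combining the bounds, tw(G) = 1.

Treewidth 1.
One such decomposition:
Bags: B1 = {0, 7}  B2 = {6, 7}  B3 = {5, 7}  B4 = {1, 6}  B5 = {4, 7}  B6 = {2, 7}  B7 = {3, 6}
Tree: B1–B2, B1–B3, B2–B4, B1–B5, B2–B6, B4–B7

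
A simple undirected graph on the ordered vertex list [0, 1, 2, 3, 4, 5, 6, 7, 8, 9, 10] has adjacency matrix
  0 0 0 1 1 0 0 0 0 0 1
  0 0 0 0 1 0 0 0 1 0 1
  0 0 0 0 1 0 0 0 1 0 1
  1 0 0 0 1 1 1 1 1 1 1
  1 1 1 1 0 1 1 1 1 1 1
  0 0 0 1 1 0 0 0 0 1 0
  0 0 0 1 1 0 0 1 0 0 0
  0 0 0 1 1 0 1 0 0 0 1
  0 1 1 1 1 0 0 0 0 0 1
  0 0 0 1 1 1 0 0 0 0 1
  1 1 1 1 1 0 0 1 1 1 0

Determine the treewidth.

A width-3 tree decomposition is:
Bags: B1 = {3, 4, 9, 10}  B2 = {3, 4, 7, 10}  B3 = {3, 4, 6, 7}  B4 = {0, 3, 4, 10}  B5 = {3, 4, 8, 10}  B6 = {1, 4, 8, 10}  B7 = {3, 4, 5, 9}  B8 = {2, 4, 8, 10}
Tree: B1–B2, B2–B3, B1–B4, B2–B5, B5–B6, B1–B7, B6–B8
The largest bag has 4 vertices, giving width 3; this decomposition certifies tw(G) ≤ 3. For the lower bound, the 4 vertices {1, 4, 8, 10} are pairwise adjacent, and any tree decomposition puts a clique entirely inside one bag — forcing width ≥ 3. Therefore the treewidth is 3.

3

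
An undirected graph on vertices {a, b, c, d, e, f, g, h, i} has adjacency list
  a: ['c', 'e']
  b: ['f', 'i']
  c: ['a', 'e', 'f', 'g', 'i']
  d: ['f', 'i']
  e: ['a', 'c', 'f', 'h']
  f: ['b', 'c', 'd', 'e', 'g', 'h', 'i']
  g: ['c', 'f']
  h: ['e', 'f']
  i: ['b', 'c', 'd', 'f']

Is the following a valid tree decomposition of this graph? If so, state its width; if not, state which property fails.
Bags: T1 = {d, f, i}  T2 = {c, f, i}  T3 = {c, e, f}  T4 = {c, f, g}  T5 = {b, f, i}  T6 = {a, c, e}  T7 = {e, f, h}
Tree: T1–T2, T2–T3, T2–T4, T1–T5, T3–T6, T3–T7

Yes; width 2.

Every vertex of G appears in some bag (union = {a, b, c, d, e, f, g, h, i}); every edge is covered by a bag; and for each vertex v the set of bags containing v is connected in the bag tree. The decomposition is therefore valid. The largest bag has 3 vertices, so the width is 2.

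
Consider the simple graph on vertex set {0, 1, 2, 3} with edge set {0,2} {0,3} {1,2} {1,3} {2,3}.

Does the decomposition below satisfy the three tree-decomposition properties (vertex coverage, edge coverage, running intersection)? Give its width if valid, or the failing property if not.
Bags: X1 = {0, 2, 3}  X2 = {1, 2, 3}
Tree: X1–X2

Checking the three conditions: (i) the bags cover all of {0, 1, 2, 3}; (ii) for each edge, some bag contains both endpoints; (iii) the bags containing any fixed vertex form a subtree. All hold, so the decomposition is valid with width 3 − 1 = 2.

Yes; width 2.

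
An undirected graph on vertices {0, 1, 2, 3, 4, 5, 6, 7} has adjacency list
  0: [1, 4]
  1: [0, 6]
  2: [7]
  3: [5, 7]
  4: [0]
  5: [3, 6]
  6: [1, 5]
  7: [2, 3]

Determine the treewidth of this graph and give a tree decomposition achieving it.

The largest bag has 2 vertices, giving width 1; this decomposition certifies tw(G) ≤ 1. Since G has at least one edge (e.g. 4–0), it is not an edgeless graph, so tw(G) ≥ 1. Combining the bounds, tw(G) = 1.

Treewidth 1.
One optimal decomposition is:
Bags: B1 = {0, 4}  B2 = {0, 1}  B3 = {1, 6}  B4 = {5, 6}  B5 = {3, 5}  B6 = {3, 7}  B7 = {2, 7}
Tree: B1–B2, B2–B3, B3–B4, B4–B5, B5–B6, B6–B7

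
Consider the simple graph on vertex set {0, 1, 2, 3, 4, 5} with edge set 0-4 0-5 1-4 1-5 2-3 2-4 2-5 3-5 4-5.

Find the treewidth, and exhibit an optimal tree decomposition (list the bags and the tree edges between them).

The largest bag has 3 vertices, giving width 2; this decomposition certifies tw(G) ≤ 2. On the other hand G contains the 3-clique {2, 3, 5}. A clique must lie in a single bag of any decomposition, so no decomposition can have width below 2. Hence tw(G) = 2 exactly.

Treewidth 2.
Bags: B1 = {2, 4, 5}  B2 = {0, 4, 5}  B3 = {1, 4, 5}  B4 = {2, 3, 5}
Tree: B1–B2, B2–B3, B1–B4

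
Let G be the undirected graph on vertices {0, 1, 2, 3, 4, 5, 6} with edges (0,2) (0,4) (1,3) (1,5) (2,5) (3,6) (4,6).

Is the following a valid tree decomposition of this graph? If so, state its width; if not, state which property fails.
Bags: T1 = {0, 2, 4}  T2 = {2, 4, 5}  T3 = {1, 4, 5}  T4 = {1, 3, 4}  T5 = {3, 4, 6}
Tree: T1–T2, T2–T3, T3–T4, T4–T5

Yes; width 2.

Checking the three conditions: (i) the bags cover all of {0, 1, 2, 3, 4, 5, 6}; (ii) for each edge, some bag contains both endpoints; (iii) the bags containing any fixed vertex form a subtree. All hold, so the decomposition is valid with width 3 − 1 = 2.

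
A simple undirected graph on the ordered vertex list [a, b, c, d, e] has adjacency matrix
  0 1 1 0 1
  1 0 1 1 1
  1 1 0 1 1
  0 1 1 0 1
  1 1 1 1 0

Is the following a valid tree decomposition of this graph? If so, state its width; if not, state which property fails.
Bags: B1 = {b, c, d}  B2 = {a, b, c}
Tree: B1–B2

A tree decomposition must satisfy three properties: every vertex lies in some bag; for every edge, both endpoints lie together in some bag; and for every vertex, the bags containing it form a connected subtree. Here vertex e appears in no bag, so the decomposition is invalid.

No — vertex e appears in no bag.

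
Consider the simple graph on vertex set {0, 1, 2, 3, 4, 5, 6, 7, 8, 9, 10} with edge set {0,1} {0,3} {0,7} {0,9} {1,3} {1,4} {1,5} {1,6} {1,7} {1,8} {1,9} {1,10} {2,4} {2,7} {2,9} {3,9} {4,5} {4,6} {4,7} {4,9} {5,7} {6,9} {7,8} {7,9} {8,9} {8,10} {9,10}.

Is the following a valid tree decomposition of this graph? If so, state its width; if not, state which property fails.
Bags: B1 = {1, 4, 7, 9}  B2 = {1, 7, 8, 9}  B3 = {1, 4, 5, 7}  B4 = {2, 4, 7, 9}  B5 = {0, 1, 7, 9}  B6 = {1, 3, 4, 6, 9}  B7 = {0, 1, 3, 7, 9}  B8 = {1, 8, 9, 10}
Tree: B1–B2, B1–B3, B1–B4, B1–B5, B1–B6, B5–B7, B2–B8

A tree decomposition must satisfy three properties: every vertex lies in some bag; for every edge, both endpoints lie together in some bag; and for every vertex, the bags containing it form a connected subtree. Here bags containing vertex 3 are not connected in the tree, so the decomposition is invalid.

No — bags containing vertex 3 are not connected in the tree.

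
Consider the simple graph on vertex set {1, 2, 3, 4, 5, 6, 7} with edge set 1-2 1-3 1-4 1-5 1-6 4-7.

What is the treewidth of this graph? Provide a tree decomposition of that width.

Treewidth 1.
One optimal decomposition is:
Bags: B1 = {4, 7}  B2 = {1, 4}  B3 = {1, 2}  B4 = {1, 5}  B5 = {1, 6}  B6 = {1, 3}
Tree: B1–B2, B2–B3, B3–B4, B4–B5, B5–B6

Every bag has size at most 2, so the width is 2 − 1 = 1 and tw(G) ≤ 1. Any graph with an edge has treewidth ≥ 1, and G has the edge 4–7. The upper and lower bounds meet at 1, so that is the treewidth.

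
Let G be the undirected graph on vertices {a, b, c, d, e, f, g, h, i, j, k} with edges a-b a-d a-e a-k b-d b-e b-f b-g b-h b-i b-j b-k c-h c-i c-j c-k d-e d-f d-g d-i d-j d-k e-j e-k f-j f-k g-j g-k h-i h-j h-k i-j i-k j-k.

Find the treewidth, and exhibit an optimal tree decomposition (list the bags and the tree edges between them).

Treewidth 4.
One optimal decomposition is:
Bags: B1 = {b, d, i, j, k}  B2 = {b, d, g, j, k}  B3 = {b, d, e, j, k}  B4 = {b, h, i, j, k}  B5 = {c, h, i, j, k}  B6 = {a, b, d, e, k}  B7 = {b, d, f, j, k}
Tree: B1–B2, B2–B3, B1–B4, B4–B5, B3–B6, B1–B7

Every bag has size at most 5, so the width is 5 − 1 = 4 and tw(G) ≤ 4. For the lower bound, the 5 vertices {c, h, i, j, k} are pairwise adjacent, and any tree decomposition puts a clique entirely inside one bag — forcing width ≥ 4. The upper and lower bounds meet at 4, so that is the treewidth.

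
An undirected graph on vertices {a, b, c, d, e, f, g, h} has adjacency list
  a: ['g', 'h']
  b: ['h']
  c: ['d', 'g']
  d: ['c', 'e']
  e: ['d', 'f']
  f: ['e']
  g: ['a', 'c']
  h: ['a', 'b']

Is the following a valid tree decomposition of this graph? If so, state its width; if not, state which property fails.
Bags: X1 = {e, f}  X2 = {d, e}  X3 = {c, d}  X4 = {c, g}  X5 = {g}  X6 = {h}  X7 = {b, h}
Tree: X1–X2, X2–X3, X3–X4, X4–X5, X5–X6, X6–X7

A tree decomposition must satisfy three properties: every vertex lies in some bag; for every edge, both endpoints lie together in some bag; and for every vertex, the bags containing it form a connected subtree. Here vertex a appears in no bag, so the decomposition is invalid.

No — vertex a appears in no bag.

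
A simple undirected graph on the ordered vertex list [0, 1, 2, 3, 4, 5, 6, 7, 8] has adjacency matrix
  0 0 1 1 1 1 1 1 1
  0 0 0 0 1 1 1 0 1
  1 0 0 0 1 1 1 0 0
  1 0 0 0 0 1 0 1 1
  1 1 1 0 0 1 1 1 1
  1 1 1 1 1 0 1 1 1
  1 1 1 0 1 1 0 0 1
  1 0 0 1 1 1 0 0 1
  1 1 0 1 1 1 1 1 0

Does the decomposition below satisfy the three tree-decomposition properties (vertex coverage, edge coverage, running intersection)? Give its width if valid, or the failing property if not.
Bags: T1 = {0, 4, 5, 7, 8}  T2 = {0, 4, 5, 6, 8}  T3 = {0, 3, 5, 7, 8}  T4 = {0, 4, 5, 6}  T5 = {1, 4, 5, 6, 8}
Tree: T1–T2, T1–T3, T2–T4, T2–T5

A tree decomposition must satisfy three properties: every vertex lies in some bag; for every edge, both endpoints lie together in some bag; and for every vertex, the bags containing it form a connected subtree. Here vertex 2 appears in no bag, so the decomposition is invalid.

No — vertex 2 appears in no bag.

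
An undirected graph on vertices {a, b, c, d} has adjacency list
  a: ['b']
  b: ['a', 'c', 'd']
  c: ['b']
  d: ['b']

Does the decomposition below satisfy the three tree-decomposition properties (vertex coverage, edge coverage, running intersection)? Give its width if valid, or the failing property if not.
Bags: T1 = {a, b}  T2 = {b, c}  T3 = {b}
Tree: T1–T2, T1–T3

No — vertex d appears in no bag.

A tree decomposition must satisfy three properties: every vertex lies in some bag; for every edge, both endpoints lie together in some bag; and for every vertex, the bags containing it form a connected subtree. Here vertex d appears in no bag, so the decomposition is invalid.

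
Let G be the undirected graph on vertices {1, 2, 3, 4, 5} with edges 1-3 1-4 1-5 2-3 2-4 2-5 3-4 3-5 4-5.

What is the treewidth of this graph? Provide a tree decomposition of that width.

The largest bag has 4 vertices, giving width 3; this decomposition certifies tw(G) ≤ 3. For the lower bound, the 4 vertices {1, 3, 4, 5} are pairwise adjacent, and any tree decomposition puts a clique entirely inside one bag — forcing width ≥ 3. Combining the bounds, tw(G) = 3.

Treewidth 3.
One such decomposition:
Bags: B1 = {2, 3, 4, 5}  B2 = {1, 3, 4, 5}
Tree: B1–B2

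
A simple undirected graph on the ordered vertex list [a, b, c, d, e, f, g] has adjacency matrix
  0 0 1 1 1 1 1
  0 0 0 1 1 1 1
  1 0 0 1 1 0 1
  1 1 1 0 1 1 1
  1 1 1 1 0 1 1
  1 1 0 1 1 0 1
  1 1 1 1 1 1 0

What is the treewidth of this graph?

A width-4 tree decomposition is:
Bags: B1 = {a, d, e, f, g}  B2 = {b, d, e, f, g}  B3 = {a, c, d, e, g}
Tree: B1–B2, B1–B3
Each bag holds 5 vertices, so the decomposition has width 4, which upper-bounds the treewidth. On the other hand G contains the 5-clique {a, c, d, e, g}. A clique must lie in a single bag of any decomposition, so no decomposition can have width below 4. The upper and lower bounds meet at 4, so that is the treewidth.

4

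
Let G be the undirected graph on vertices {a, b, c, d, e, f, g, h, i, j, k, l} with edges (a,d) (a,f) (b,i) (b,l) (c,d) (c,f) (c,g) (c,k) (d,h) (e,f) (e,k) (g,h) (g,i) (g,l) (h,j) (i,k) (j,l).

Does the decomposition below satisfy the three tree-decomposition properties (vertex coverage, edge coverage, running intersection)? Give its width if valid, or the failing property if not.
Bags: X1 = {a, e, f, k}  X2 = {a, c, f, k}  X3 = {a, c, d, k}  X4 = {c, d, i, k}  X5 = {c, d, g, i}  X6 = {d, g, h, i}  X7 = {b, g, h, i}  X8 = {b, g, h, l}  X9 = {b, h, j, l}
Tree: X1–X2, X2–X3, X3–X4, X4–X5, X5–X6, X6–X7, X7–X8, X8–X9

Every vertex of G appears in some bag (union = {a, b, c, d, e, f, g, h, i, j, k, l}); every edge is covered by a bag; and for each vertex v the set of bags containing v is connected in the bag tree. The decomposition is therefore valid. The largest bag has 4 vertices, so the width is 3.

Yes; width 3.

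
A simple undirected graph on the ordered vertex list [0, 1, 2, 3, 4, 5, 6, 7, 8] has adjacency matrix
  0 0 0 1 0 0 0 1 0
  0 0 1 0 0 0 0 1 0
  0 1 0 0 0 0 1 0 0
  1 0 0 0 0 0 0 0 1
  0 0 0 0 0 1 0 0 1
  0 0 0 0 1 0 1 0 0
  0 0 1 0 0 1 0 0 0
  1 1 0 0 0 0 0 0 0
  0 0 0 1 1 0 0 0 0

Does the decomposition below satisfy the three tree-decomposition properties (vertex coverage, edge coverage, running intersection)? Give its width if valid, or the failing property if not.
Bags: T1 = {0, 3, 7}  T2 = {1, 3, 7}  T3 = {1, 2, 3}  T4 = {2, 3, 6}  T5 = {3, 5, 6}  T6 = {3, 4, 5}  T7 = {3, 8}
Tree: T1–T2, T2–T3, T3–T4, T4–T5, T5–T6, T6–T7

No — edge (4,8) lies in no bag.

A tree decomposition must satisfy three properties: every vertex lies in some bag; for every edge, both endpoints lie together in some bag; and for every vertex, the bags containing it form a connected subtree. Here edge (4,8) lies in no bag, so the decomposition is invalid.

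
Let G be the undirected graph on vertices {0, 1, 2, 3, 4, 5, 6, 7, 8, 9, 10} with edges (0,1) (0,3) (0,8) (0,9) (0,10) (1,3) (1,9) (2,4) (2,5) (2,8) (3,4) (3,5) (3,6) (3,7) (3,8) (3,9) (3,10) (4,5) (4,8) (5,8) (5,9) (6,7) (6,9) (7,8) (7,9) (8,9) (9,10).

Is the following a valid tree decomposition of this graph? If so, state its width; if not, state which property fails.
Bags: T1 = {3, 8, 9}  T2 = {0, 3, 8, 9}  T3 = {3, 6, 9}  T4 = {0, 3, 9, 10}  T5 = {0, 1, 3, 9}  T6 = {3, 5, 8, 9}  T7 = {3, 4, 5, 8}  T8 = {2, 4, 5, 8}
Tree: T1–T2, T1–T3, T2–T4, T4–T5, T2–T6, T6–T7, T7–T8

A tree decomposition must satisfy three properties: every vertex lies in some bag; for every edge, both endpoints lie together in some bag; and for every vertex, the bags containing it form a connected subtree. Here vertex 7 appears in no bag, so the decomposition is invalid.

No — vertex 7 appears in no bag.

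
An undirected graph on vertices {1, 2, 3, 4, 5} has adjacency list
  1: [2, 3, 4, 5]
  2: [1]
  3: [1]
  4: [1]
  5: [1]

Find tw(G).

A width-1 tree decomposition is:
Bags: B1 = {1, 4}  B2 = {1, 2}  B3 = {1, 3}  B4 = {1, 5}
Tree: B1–B2, B2–B3, B3–B4
Each bag holds 2 vertices, so the decomposition has width 1, which upper-bounds the treewidth. Since G has at least one edge (e.g. 4–1), it is not an edgeless graph, so tw(G) ≥ 1. Combining the bounds, tw(G) = 1.

1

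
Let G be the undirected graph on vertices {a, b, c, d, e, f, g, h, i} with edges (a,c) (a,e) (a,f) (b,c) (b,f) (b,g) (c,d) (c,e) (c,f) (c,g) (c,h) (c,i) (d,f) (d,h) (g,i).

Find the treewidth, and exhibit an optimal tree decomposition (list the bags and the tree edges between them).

Each bag holds 3 vertices, so the decomposition has width 2, which upper-bounds the treewidth. For the lower bound, the 3 vertices {c, d, f} are pairwise adjacent, and any tree decomposition puts a clique entirely inside one bag — forcing width ≥ 2. Therefore the treewidth is 2.

Treewidth 2.
One such decomposition:
Bags: B1 = {a, c, f}  B2 = {b, c, f}  B3 = {c, d, f}  B4 = {a, c, e}  B5 = {b, c, g}  B6 = {c, d, h}  B7 = {c, g, i}
Tree: B1–B2, B1–B3, B1–B4, B2–B5, B3–B6, B5–B7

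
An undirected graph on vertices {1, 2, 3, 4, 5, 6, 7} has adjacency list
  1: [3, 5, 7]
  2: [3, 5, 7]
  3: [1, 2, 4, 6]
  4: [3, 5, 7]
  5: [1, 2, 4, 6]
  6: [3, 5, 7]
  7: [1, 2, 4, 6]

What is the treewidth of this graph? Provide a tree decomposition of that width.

Treewidth 3.
One optimal decomposition is:
Bags: B1 = {1, 3, 5, 7}  B2 = {2, 3, 5, 7}  B3 = {3, 4, 5, 7}  B4 = {3, 5, 6, 7}
Tree: B1–B2, B2–B3, B3–B4

Each bag holds 4 vertices, so the decomposition has width 3, which upper-bounds the treewidth. For the lower bound: the 4 vertex sets {1,3}, {2,7}, {5}, {4} are disjoint, each induces a connected subgraph, and every pair is joined by at least one edge of G. Contracting each set to a single vertex therefore yields K_{4} as a minor, and since treewidth is minor-monotone, tw(G) ≥ tw(K_{4}) = 3. Hence tw(G) = 3 exactly.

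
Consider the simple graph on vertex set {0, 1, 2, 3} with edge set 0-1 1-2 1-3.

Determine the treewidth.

1

A width-1 tree decomposition is:
Bags: B1 = {1, 3}  B2 = {1, 2}  B3 = {0, 1}
Tree: B1–B2, B1–B3
The largest bag has 2 vertices, giving width 1; this decomposition certifies tw(G) ≤ 1. Any graph with an edge has treewidth ≥ 1, and G has the edge 3–1. Hence tw(G) = 1 exactly.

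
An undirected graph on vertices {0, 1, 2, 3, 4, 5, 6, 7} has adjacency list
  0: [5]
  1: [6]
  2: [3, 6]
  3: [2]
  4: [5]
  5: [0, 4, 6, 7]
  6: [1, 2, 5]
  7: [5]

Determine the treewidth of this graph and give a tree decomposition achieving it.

Each bag holds 2 vertices, so the decomposition has width 1, which upper-bounds the treewidth. Any graph with an edge has treewidth ≥ 1, and G has the edge 6–2. Combining the bounds, tw(G) = 1.

Treewidth 1.
Bags: B1 = {2, 6}  B2 = {5, 6}  B3 = {1, 6}  B4 = {5, 7}  B5 = {0, 5}  B6 = {2, 3}  B7 = {4, 5}
Tree: B1–B2, B2–B3, B2–B4, B4–B5, B1–B6, B5–B7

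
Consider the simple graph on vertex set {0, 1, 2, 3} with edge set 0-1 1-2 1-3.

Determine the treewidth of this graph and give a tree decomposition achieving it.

Treewidth 1.
Bags: B1 = {0, 1}  B2 = {1, 2}  B3 = {1, 3}
Tree: B1–B2, B2–B3

The largest bag has 2 vertices, giving width 1; this decomposition certifies tw(G) ≤ 1. G has an edge, so its treewidth is at least 1. Combining the bounds, tw(G) = 1.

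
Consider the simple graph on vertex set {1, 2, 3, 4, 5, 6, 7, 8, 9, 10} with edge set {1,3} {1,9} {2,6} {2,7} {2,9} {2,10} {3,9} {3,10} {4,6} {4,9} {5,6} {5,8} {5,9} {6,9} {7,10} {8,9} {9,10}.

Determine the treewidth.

2

A width-2 tree decomposition is:
Bags: B1 = {3, 9, 10}  B2 = {2, 9, 10}  B3 = {2, 6, 9}  B4 = {1, 3, 9}  B5 = {2, 7, 10}  B6 = {5, 6, 9}  B7 = {4, 6, 9}  B8 = {5, 8, 9}
Tree: B1–B2, B2–B3, B1–B4, B2–B5, B3–B6, B3–B7, B6–B8
Each bag holds 3 vertices, so the decomposition has width 2, which upper-bounds the treewidth. On the other hand G contains the 3-clique {1, 3, 9}. A clique must lie in a single bag of any decomposition, so no decomposition can have width below 2. The upper and lower bounds meet at 2, so that is the treewidth.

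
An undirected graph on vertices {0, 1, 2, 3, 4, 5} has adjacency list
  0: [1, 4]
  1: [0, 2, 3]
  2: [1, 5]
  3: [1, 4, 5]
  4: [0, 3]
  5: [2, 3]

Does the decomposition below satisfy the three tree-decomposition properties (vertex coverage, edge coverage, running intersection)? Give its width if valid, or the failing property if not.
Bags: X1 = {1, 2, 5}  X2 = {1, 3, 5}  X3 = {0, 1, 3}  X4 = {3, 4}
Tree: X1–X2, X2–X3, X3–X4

No — edge (0,4) lies in no bag.

A tree decomposition must satisfy three properties: every vertex lies in some bag; for every edge, both endpoints lie together in some bag; and for every vertex, the bags containing it form a connected subtree. Here edge (0,4) lies in no bag, so the decomposition is invalid.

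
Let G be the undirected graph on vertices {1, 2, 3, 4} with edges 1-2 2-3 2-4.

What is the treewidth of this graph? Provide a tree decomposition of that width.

Every bag has size at most 2, so the width is 2 − 1 = 1 and tw(G) ≤ 1. Since G has at least one edge (e.g. 1–2), it is not an edgeless graph, so tw(G) ≥ 1. The upper and lower bounds meet at 1, so that is the treewidth.

Treewidth 1.
One such decomposition:
Bags: B1 = {1, 2}  B2 = {2, 4}  B3 = {2, 3}
Tree: B1–B2, B2–B3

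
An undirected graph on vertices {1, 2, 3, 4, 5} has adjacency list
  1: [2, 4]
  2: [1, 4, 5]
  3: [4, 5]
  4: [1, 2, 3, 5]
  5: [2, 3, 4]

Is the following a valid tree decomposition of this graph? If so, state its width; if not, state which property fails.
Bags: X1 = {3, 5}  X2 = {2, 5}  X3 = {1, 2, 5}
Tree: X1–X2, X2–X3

No — vertex 4 appears in no bag.

A tree decomposition must satisfy three properties: every vertex lies in some bag; for every edge, both endpoints lie together in some bag; and for every vertex, the bags containing it form a connected subtree. Here vertex 4 appears in no bag, so the decomposition is invalid.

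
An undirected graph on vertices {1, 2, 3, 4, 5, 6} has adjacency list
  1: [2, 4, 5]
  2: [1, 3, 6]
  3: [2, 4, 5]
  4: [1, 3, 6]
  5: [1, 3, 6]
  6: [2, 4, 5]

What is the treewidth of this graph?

A width-3 tree decomposition is:
Bags: B1 = {1, 2, 3, 6}  B2 = {1, 3, 5, 6}  B3 = {1, 3, 4, 6}
Tree: B1–B2, B2–B3
Each bag holds 4 vertices, so the decomposition has width 3, which upper-bounds the treewidth. For the lower bound: the 4 vertex sets {2,6}, {3,5}, {1}, {4} are disjoint, each induces a connected subgraph, and every pair is joined by at least one edge of G. Contracting each set to a single vertex therefore yields K_{4} as a minor, and since treewidth is minor-monotone, tw(G) ≥ tw(K_{4}) = 3. Therefore the treewidth is 3.

3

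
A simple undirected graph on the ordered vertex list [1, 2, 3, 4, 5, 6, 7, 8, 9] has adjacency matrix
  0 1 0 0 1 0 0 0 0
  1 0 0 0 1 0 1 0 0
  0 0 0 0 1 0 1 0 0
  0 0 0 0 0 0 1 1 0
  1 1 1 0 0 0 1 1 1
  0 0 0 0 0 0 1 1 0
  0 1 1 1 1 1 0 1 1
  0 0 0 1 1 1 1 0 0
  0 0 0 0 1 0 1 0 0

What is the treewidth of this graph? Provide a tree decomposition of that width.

Every bag has size at most 3, so the width is 3 − 1 = 2 and tw(G) ≤ 2. On the other hand G contains the 3-clique {1, 2, 5}. A clique must lie in a single bag of any decomposition, so no decomposition can have width below 2. The upper and lower bounds meet at 2, so that is the treewidth.

Treewidth 2.
Bags: B1 = {2, 5, 7}  B2 = {1, 2, 5}  B3 = {5, 7, 8}  B4 = {4, 7, 8}  B5 = {5, 7, 9}  B6 = {6, 7, 8}  B7 = {3, 5, 7}
Tree: B1–B2, B1–B3, B3–B4, B3–B5, B4–B6, B3–B7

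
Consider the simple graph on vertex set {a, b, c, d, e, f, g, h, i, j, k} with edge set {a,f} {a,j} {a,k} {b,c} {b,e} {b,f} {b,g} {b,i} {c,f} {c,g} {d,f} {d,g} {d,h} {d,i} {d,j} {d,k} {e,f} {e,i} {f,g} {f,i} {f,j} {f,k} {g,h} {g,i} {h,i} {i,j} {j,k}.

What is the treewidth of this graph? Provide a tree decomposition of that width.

Each bag holds 4 vertices, so the decomposition has width 3, which upper-bounds the treewidth. On the other hand G contains the 4-clique {d, g, h, i}. A clique must lie in a single bag of any decomposition, so no decomposition can have width below 3. The upper and lower bounds meet at 3, so that is the treewidth.

Treewidth 3.
One such decomposition:
Bags: B1 = {d, f, g, i}  B2 = {d, f, i, j}  B3 = {d, f, j, k}  B4 = {a, f, j, k}  B5 = {d, g, h, i}  B6 = {b, f, g, i}  B7 = {b, e, f, i}  B8 = {b, c, f, g}
Tree: B1–B2, B2–B3, B3–B4, B1–B5, B1–B6, B6–B7, B6–B8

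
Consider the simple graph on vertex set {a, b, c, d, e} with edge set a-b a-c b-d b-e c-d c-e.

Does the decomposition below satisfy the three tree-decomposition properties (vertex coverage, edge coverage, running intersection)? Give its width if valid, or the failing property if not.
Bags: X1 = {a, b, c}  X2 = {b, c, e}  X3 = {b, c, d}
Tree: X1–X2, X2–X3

Vertex coverage: the bags together contain {a, b, c, d, e}, the full vertex set. Edge coverage: each edge of G has both endpoints in at least one bag. Running intersection: for every vertex, the bags containing it form a connected subtree. All three properties hold, so this is a valid tree decomposition of width max|bag| − 1 = 2, and hence tw(G) ≤ 2.

Yes; width 2.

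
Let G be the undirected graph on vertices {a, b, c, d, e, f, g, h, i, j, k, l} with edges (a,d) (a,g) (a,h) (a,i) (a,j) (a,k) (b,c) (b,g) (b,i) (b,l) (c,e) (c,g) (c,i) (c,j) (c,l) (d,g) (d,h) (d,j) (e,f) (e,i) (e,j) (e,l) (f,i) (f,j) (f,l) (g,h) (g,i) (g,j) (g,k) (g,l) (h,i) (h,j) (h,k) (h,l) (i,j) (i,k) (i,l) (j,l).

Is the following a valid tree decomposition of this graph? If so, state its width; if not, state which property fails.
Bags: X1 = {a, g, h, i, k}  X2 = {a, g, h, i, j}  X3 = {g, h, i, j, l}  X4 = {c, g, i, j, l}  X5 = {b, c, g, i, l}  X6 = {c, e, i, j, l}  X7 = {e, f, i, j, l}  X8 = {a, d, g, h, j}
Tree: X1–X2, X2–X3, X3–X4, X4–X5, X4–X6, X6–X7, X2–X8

Every vertex of G appears in some bag (union = {a, b, c, d, e, f, g, h, i, j, k, l}); every edge is covered by a bag; and for each vertex v the set of bags containing v is connected in the bag tree. The decomposition is therefore valid. The largest bag has 5 vertices, so the width is 4.

Yes; width 4.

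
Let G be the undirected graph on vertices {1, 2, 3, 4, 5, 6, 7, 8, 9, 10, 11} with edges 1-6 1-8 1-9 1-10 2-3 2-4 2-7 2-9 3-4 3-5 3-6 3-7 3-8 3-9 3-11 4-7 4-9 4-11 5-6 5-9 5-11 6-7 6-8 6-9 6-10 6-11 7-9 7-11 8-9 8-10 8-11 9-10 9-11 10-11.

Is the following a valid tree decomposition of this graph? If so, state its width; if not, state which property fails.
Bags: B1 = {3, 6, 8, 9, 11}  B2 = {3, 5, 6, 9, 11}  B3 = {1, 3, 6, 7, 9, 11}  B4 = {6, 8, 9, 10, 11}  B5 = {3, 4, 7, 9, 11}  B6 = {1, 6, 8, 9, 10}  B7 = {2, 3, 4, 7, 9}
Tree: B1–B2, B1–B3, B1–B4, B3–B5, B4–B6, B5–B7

A tree decomposition must satisfy three properties: every vertex lies in some bag; for every edge, both endpoints lie together in some bag; and for every vertex, the bags containing it form a connected subtree. Here bags containing vertex 1 are not connected in the tree, so the decomposition is invalid.

No — bags containing vertex 1 are not connected in the tree.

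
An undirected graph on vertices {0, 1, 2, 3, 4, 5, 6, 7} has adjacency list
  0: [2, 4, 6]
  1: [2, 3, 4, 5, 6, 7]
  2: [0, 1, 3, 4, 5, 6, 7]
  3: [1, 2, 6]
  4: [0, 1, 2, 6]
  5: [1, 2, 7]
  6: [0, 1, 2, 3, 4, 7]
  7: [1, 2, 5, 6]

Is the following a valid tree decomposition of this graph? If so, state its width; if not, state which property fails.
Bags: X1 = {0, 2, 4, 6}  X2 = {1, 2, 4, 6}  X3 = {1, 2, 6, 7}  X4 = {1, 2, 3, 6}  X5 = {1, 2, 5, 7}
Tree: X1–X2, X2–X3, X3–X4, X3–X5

Every vertex of G appears in some bag (union = {0, 1, 2, 3, 4, 5, 6, 7}); every edge is covered by a bag; and for each vertex v the set of bags containing v is connected in the bag tree. The decomposition is therefore valid. The largest bag has 4 vertices, so the width is 3.

Yes; width 3.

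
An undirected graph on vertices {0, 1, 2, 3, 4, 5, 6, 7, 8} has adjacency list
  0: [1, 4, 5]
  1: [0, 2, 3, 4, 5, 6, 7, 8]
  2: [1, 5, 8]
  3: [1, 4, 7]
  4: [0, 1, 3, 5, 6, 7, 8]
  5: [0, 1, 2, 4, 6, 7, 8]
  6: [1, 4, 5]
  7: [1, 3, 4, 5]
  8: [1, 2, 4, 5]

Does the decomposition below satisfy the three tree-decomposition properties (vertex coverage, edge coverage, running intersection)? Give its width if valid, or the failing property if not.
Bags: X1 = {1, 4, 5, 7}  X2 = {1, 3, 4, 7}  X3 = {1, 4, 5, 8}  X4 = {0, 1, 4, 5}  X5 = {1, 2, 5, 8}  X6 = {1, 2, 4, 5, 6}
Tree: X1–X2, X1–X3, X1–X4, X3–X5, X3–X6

A tree decomposition must satisfy three properties: every vertex lies in some bag; for every edge, both endpoints lie together in some bag; and for every vertex, the bags containing it form a connected subtree. Here bags containing vertex 2 are not connected in the tree, so the decomposition is invalid.

No — bags containing vertex 2 are not connected in the tree.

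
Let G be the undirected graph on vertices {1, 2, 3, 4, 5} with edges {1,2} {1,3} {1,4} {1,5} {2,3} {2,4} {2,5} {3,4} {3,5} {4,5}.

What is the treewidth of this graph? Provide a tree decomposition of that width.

Treewidth 4.
One such decomposition:
Bags: B1 = {1, 2, 3, 4, 5}
Tree: (single bag)

With just one bag of size 5, the width is 5 − 1 = 4, so tw(G) ≤ 4. On the other hand G contains the 5-clique {1, 2, 3, 4, 5}. A clique must lie in a single bag of any decomposition, so no decomposition can have width below 4. Hence tw(G) = 4 exactly.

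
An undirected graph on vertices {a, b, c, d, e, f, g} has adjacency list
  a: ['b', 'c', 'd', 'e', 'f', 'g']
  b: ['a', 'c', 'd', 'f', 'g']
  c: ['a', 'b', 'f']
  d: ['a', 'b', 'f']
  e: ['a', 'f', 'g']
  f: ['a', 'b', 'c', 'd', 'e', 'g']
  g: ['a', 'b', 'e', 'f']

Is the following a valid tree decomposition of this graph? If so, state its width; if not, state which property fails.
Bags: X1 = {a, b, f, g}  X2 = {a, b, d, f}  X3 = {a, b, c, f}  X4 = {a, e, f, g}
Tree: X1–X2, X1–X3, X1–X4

Yes; width 3.

Checking the three conditions: (i) the bags cover all of {a, b, c, d, e, f, g}; (ii) for each edge, some bag contains both endpoints; (iii) the bags containing any fixed vertex form a subtree. All hold, so the decomposition is valid with width 4 − 1 = 3.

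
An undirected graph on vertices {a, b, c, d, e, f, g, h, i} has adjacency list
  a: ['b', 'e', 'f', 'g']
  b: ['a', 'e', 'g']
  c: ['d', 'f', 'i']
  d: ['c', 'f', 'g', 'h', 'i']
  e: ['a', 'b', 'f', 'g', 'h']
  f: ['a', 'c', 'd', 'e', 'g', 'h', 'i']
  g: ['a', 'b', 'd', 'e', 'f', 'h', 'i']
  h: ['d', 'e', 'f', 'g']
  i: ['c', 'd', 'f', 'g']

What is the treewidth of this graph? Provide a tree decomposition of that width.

Treewidth 3.
One optimal decomposition is:
Bags: B1 = {e, f, g, h}  B2 = {d, f, g, h}  B3 = {d, f, g, i}  B4 = {a, e, f, g}  B5 = {a, b, e, g}  B6 = {c, d, f, i}
Tree: B1–B2, B2–B3, B1–B4, B4–B5, B3–B6

The largest bag has 4 vertices, giving width 3; this decomposition certifies tw(G) ≤ 3. For the lower bound, the 4 vertices {d, f, g, h} are pairwise adjacent, and any tree decomposition puts a clique entirely inside one bag — forcing width ≥ 3. Combining the bounds, tw(G) = 3.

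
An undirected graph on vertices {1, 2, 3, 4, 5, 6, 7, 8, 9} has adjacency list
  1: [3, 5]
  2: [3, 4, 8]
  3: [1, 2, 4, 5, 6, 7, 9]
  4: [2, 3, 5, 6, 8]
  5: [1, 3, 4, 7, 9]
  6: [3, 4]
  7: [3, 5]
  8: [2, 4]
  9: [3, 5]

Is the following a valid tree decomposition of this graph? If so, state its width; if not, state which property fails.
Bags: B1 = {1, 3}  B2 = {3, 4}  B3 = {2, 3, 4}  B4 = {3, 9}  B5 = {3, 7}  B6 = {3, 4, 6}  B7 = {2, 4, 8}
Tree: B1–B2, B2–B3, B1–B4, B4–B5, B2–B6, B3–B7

A tree decomposition must satisfy three properties: every vertex lies in some bag; for every edge, both endpoints lie together in some bag; and for every vertex, the bags containing it form a connected subtree. Here vertex 5 appears in no bag, so the decomposition is invalid.

No — vertex 5 appears in no bag.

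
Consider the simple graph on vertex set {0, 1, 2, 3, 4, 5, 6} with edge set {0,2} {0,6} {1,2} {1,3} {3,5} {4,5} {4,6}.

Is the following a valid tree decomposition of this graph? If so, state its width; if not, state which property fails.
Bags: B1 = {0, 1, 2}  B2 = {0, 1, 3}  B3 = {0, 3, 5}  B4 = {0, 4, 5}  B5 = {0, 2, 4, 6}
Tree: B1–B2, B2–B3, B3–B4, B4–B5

No — bags containing vertex 2 are not connected in the tree.

A tree decomposition must satisfy three properties: every vertex lies in some bag; for every edge, both endpoints lie together in some bag; and for every vertex, the bags containing it form a connected subtree. Here bags containing vertex 2 are not connected in the tree, so the decomposition is invalid.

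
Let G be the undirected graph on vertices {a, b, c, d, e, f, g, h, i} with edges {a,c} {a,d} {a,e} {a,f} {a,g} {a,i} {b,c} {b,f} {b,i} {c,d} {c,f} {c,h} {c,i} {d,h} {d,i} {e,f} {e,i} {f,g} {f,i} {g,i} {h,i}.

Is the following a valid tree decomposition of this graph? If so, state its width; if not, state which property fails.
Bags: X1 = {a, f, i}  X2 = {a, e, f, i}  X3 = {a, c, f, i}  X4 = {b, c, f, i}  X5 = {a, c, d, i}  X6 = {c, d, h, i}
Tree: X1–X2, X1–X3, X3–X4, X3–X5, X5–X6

No — vertex g appears in no bag.

A tree decomposition must satisfy three properties: every vertex lies in some bag; for every edge, both endpoints lie together in some bag; and for every vertex, the bags containing it form a connected subtree. Here vertex g appears in no bag, so the decomposition is invalid.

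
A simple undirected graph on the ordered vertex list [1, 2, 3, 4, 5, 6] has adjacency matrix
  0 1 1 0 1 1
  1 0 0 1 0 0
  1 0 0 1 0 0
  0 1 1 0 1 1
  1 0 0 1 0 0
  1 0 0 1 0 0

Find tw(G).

A width-2 tree decomposition is:
Bags: B1 = {1, 4, 6}  B2 = {1, 3, 4}  B3 = {1, 2, 4}  B4 = {1, 4, 5}
Tree: B1–B2, B2–B3, B3–B4
Every bag has size at most 3, so the width is 3 − 1 = 2 and tw(G) ≤ 2. Since 6–1–3–4–6 is a cycle in G, G is not acyclic. Forests are exactly the graphs of treewidth ≤ 1, so tw(G) ≥ 2. Combining the bounds, tw(G) = 2.

2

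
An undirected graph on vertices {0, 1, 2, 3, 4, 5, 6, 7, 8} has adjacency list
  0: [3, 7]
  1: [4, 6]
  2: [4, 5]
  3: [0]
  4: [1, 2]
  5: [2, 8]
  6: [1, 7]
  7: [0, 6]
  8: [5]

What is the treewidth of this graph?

1

A width-1 tree decomposition is:
Bags: B1 = {5, 8}  B2 = {2, 5}  B3 = {2, 4}  B4 = {1, 4}  B5 = {1, 6}  B6 = {6, 7}  B7 = {0, 7}  B8 = {0, 3}
Tree: B1–B2, B2–B3, B3–B4, B4–B5, B5–B6, B6–B7, B7–B8
The largest bag has 2 vertices, giving width 1; this decomposition certifies tw(G) ≤ 1. G has an edge, so its treewidth is at least 1. The upper and lower bounds meet at 1, so that is the treewidth.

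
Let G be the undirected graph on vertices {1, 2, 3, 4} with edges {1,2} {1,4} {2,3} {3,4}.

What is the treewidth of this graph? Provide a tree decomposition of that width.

Every bag has size at most 3, so the width is 3 − 1 = 2 and tw(G) ≤ 2. For the lower bound, G contains the cycle 2–1–4–3–2, so G is not a forest; only forests have treewidth ≤ 1, hence tw(G) ≥ 2. Combining the bounds, tw(G) = 2.

Treewidth 2.
One optimal decomposition is:
Bags: B1 = {1, 2, 4}  B2 = {2, 3, 4}
Tree: B1–B2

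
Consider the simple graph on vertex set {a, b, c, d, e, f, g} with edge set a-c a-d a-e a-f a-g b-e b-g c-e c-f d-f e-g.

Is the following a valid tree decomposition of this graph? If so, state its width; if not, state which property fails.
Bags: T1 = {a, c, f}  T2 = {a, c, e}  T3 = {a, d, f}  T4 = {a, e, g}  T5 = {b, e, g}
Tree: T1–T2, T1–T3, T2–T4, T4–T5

Checking the three conditions: (i) the bags cover all of {a, b, c, d, e, f, g}; (ii) for each edge, some bag contains both endpoints; (iii) the bags containing any fixed vertex form a subtree. All hold, so the decomposition is valid with width 3 − 1 = 2.

Yes; width 2.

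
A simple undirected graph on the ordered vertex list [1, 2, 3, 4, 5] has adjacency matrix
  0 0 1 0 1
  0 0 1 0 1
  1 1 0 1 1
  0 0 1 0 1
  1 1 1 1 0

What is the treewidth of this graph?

2

A width-2 tree decomposition is:
Bags: B1 = {2, 3, 5}  B2 = {3, 4, 5}  B3 = {1, 3, 5}
Tree: B1–B2, B1–B3
The largest bag has 3 vertices, giving width 2; this decomposition certifies tw(G) ≤ 2. On the other hand G contains the 3-clique {1, 3, 5}. A clique must lie in a single bag of any decomposition, so no decomposition can have width below 2. The upper and lower bounds meet at 2, so that is the treewidth.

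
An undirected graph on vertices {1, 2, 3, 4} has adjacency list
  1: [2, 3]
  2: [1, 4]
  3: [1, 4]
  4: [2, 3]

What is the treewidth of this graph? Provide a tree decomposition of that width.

Treewidth 2.
One such decomposition:
Bags: B1 = {1, 2, 3}  B2 = {2, 3, 4}
Tree: B1–B2

The largest bag has 3 vertices, giving width 2; this decomposition certifies tw(G) ≤ 2. Since 3–1–2–4–3 is a cycle in G, G is not acyclic. Forests are exactly the graphs of treewidth ≤ 1, so tw(G) ≥ 2. Combining the bounds, tw(G) = 2.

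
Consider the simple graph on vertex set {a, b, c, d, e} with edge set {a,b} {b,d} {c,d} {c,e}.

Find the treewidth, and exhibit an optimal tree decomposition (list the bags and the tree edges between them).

Each bag holds 2 vertices, so the decomposition has width 1, which upper-bounds the treewidth. G has an edge, so its treewidth is at least 1. Therefore the treewidth is 1.

Treewidth 1.
Bags: B1 = {a, b}  B2 = {b, d}  B3 = {c, d}  B4 = {c, e}
Tree: B1–B2, B2–B3, B3–B4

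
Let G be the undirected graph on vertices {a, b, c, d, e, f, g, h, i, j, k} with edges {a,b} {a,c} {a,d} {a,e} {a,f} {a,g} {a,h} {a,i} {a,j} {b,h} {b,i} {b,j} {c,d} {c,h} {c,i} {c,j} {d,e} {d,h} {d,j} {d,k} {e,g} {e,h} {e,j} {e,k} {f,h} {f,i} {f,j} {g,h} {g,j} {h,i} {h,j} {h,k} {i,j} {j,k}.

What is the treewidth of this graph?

A width-4 tree decomposition is:
Bags: B1 = {a, c, d, h, j}  B2 = {a, d, e, h, j}  B3 = {a, c, h, i, j}  B4 = {a, e, g, h, j}  B5 = {a, b, h, i, j}  B6 = {a, f, h, i, j}  B7 = {d, e, h, j, k}
Tree: B1–B2, B1–B3, B2–B4, B3–B5, B3–B6, B2–B7
The largest bag has 5 vertices, giving width 4; this decomposition certifies tw(G) ≤ 4. Conversely, {a, d, e, h, j} is a clique of size 5, and the vertices of any clique must share a bag in every tree decomposition; so some bag has ≥ 5 vertices and tw(G) ≥ 4. The upper and lower bounds meet at 4, so that is the treewidth.

4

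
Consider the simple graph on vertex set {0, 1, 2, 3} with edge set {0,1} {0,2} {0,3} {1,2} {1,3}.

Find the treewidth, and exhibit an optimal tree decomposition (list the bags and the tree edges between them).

Treewidth 2.
One such decomposition:
Bags: B1 = {0, 1, 3}  B2 = {0, 1, 2}
Tree: B1–B2

Every bag has size at most 3, so the width is 3 − 1 = 2 and tw(G) ≤ 2. On the other hand G contains the 3-clique {0, 1, 2}. A clique must lie in a single bag of any decomposition, so no decomposition can have width below 2. Combining the bounds, tw(G) = 2.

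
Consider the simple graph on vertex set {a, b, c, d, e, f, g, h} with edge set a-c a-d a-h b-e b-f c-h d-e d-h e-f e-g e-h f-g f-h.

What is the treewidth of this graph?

A width-2 tree decomposition is:
Bags: B1 = {e, f, h}  B2 = {d, e, h}  B3 = {b, e, f}  B4 = {a, d, h}  B5 = {a, c, h}  B6 = {e, f, g}
Tree: B1–B2, B1–B3, B2–B4, B4–B5, B3–B6
Each bag holds 3 vertices, so the decomposition has width 2, which upper-bounds the treewidth. On the other hand G contains the 3-clique {e, f, g}. A clique must lie in a single bag of any decomposition, so no decomposition can have width below 2. The upper and lower bounds meet at 2, so that is the treewidth.

2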